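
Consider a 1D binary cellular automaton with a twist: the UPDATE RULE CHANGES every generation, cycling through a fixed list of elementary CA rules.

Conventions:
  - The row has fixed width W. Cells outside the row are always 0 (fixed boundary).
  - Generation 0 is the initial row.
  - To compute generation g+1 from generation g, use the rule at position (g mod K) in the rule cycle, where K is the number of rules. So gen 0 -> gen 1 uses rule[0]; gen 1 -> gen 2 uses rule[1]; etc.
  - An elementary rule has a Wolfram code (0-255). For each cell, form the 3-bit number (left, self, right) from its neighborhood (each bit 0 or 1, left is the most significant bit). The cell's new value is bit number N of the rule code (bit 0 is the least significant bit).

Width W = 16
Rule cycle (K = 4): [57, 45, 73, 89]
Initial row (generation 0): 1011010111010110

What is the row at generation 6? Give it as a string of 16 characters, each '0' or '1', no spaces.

Answer: 1110010000000110

Derivation:
Gen 0: 1011010111010110
Gen 1 (rule 57): 0110101100101101
Gen 2 (rule 45): 0101111000111011
Gen 3 (rule 73): 0001001010101011
Gen 4 (rule 89): 1100100000000011
Gen 5 (rule 57): 1010011111111010
Gen 6 (rule 45): 1110010000000110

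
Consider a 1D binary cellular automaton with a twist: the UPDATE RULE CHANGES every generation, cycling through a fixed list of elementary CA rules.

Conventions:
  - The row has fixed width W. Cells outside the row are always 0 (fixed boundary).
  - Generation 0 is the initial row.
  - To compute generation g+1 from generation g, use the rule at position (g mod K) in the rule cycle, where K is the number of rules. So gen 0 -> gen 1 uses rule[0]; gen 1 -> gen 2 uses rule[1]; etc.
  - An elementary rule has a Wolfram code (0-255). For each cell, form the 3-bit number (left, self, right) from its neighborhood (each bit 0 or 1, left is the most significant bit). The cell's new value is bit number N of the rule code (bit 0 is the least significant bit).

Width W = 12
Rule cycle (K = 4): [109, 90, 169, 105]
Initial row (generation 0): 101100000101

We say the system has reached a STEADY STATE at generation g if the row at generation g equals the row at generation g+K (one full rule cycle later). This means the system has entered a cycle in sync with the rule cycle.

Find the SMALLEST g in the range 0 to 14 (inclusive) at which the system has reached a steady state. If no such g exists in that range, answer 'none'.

Gen 0: 101100000101
Gen 1 (rule 109): 111101110111
Gen 2 (rule 90): 100101010101
Gen 3 (rule 169): 000010101010
Gen 4 (rule 105): 111001010100
Gen 5 (rule 109): 101001111101
Gen 6 (rule 90): 000111000100
Gen 7 (rule 169): 110110010001
Gen 8 (rule 105): 111110000100
Gen 9 (rule 109): 100010110101
Gen 10 (rule 90): 010100110000
Gen 11 (rule 169): 001000100111
Gen 12 (rule 105): 100010000101
Gen 13 (rule 109): 101010110111
Gen 14 (rule 90): 000000110101
Gen 15 (rule 169): 111110101010
Gen 16 (rule 105): 100011010100
Gen 17 (rule 109): 101011111101
Gen 18 (rule 90): 000010000100

Answer: none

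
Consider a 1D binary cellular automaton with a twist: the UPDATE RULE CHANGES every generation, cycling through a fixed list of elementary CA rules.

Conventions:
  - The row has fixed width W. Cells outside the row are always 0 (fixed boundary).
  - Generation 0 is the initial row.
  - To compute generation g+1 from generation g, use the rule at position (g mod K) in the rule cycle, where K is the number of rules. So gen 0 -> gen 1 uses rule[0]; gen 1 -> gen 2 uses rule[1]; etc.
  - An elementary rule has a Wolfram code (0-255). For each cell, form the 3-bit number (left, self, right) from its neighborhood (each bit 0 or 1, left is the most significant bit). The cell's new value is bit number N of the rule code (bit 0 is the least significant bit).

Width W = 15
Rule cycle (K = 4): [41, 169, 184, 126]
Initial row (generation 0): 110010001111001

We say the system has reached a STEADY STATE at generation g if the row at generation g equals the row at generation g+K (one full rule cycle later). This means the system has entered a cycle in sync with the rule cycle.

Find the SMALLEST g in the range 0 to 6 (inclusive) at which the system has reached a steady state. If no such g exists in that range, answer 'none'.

Gen 0: 110010001111001
Gen 1 (rule 41): 100000101000000
Gen 2 (rule 169): 001110010011111
Gen 3 (rule 184): 001101001011110
Gen 4 (rule 126): 011111111110011
Gen 5 (rule 41): 010000000000010
Gen 6 (rule 169): 000111111111000
Gen 7 (rule 184): 000111111110100
Gen 8 (rule 126): 001100000011110
Gen 9 (rule 41): 101001111010000
Gen 10 (rule 169): 010001110100111

Answer: none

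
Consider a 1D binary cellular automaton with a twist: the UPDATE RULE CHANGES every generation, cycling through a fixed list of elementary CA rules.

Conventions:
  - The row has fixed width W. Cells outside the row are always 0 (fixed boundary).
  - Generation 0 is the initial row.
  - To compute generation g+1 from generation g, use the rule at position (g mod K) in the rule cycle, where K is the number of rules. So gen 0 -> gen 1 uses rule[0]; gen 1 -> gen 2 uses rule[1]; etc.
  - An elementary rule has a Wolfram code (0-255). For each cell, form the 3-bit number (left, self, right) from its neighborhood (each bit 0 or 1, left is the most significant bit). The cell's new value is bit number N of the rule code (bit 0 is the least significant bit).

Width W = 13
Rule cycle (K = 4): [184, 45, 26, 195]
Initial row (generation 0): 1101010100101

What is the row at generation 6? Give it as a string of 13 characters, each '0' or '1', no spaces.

Answer: 1010000011110

Derivation:
Gen 0: 1101010100101
Gen 1 (rule 184): 1010101010010
Gen 2 (rule 45): 1111111110010
Gen 3 (rule 26): 1000000001101
Gen 4 (rule 195): 0011111110100
Gen 5 (rule 184): 0011111101010
Gen 6 (rule 45): 1010000011110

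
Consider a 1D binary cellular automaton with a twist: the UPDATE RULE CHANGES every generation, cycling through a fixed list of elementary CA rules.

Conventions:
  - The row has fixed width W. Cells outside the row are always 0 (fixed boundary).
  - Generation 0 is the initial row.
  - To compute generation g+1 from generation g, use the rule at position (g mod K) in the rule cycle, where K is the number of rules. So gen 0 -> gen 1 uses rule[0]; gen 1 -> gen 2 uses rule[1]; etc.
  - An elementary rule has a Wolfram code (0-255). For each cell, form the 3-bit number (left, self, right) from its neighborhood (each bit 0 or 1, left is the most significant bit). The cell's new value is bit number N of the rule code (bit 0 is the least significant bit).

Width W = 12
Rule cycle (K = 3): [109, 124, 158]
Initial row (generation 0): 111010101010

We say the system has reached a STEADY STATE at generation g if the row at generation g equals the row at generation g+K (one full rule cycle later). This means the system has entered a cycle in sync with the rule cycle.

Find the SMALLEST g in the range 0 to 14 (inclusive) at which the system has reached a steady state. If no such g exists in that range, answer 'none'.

Answer: 9

Derivation:
Gen 0: 111010101010
Gen 1 (rule 109): 101111111110
Gen 2 (rule 124): 111000000011
Gen 3 (rule 158): 110100000110
Gen 4 (rule 109): 111101110110
Gen 5 (rule 124): 100111011111
Gen 6 (rule 158): 111110011110
Gen 7 (rule 109): 100010010010
Gen 8 (rule 124): 110011011011
Gen 9 (rule 158): 101110010010
Gen 10 (rule 109): 111010010010
Gen 11 (rule 124): 101111011011
Gen 12 (rule 158): 101110010010
Gen 13 (rule 109): 111010010010
Gen 14 (rule 124): 101111011011
Gen 15 (rule 158): 101110010010
Gen 16 (rule 109): 111010010010
Gen 17 (rule 124): 101111011011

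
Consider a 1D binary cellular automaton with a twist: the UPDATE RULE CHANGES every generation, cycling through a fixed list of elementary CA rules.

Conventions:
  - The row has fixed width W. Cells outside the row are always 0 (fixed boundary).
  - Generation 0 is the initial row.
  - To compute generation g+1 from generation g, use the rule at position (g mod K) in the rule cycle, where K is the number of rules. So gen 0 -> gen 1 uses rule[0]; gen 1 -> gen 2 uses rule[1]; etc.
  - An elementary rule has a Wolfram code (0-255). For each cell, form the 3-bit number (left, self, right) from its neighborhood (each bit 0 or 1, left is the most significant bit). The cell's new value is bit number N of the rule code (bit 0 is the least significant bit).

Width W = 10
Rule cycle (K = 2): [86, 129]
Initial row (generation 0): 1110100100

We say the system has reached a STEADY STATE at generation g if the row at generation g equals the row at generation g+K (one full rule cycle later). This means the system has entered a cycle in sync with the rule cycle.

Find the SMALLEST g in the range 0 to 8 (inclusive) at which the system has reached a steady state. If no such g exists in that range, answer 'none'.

Answer: none

Derivation:
Gen 0: 1110100100
Gen 1 (rule 86): 0010111110
Gen 2 (rule 129): 1000011100
Gen 3 (rule 86): 1100100110
Gen 4 (rule 129): 0000000000
Gen 5 (rule 86): 0000000000
Gen 6 (rule 129): 1111111111
Gen 7 (rule 86): 0000000001
Gen 8 (rule 129): 1111111100
Gen 9 (rule 86): 0000000110
Gen 10 (rule 129): 1111110000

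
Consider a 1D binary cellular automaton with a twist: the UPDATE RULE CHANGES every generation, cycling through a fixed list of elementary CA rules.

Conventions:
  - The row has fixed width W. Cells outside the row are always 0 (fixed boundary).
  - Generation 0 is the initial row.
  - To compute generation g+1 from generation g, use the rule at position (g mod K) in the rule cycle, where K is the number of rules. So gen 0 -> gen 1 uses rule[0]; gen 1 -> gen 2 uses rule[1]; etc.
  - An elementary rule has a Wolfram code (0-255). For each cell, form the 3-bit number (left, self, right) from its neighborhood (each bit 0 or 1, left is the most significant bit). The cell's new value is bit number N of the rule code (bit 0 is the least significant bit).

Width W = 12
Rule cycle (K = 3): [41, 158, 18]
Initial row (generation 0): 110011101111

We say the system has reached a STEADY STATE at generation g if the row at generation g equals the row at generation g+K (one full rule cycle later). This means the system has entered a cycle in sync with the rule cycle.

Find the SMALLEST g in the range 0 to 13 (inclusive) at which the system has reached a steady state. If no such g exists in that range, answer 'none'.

Answer: 3

Derivation:
Gen 0: 110011101111
Gen 1 (rule 41): 100010011000
Gen 2 (rule 158): 110111110100
Gen 3 (rule 18): 000000000010
Gen 4 (rule 41): 111111111000
Gen 5 (rule 158): 111111110100
Gen 6 (rule 18): 000000000010
Gen 7 (rule 41): 111111111000
Gen 8 (rule 158): 111111110100
Gen 9 (rule 18): 000000000010
Gen 10 (rule 41): 111111111000
Gen 11 (rule 158): 111111110100
Gen 12 (rule 18): 000000000010
Gen 13 (rule 41): 111111111000
Gen 14 (rule 158): 111111110100
Gen 15 (rule 18): 000000000010
Gen 16 (rule 41): 111111111000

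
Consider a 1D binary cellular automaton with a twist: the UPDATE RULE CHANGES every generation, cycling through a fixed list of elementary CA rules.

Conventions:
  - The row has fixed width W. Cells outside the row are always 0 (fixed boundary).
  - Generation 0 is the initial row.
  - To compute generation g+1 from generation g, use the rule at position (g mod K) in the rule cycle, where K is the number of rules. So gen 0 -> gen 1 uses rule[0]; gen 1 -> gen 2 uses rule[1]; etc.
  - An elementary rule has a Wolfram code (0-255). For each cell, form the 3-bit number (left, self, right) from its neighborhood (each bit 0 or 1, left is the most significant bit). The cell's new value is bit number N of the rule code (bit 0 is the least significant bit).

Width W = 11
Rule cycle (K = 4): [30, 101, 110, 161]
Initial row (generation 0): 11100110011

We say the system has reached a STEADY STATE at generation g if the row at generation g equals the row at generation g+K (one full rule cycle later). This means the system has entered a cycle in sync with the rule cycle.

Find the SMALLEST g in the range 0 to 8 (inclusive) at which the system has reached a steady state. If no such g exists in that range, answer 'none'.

Gen 0: 11100110011
Gen 1 (rule 30): 10011101110
Gen 2 (rule 101): 10000110010
Gen 3 (rule 110): 10001110110
Gen 4 (rule 161): 00100101000
Gen 5 (rule 30): 01111101100
Gen 6 (rule 101): 00000110101
Gen 7 (rule 110): 00001111111
Gen 8 (rule 161): 11100111110
Gen 9 (rule 30): 10011100001
Gen 10 (rule 101): 10000101101
Gen 11 (rule 110): 10001111111
Gen 12 (rule 161): 00100111110

Answer: none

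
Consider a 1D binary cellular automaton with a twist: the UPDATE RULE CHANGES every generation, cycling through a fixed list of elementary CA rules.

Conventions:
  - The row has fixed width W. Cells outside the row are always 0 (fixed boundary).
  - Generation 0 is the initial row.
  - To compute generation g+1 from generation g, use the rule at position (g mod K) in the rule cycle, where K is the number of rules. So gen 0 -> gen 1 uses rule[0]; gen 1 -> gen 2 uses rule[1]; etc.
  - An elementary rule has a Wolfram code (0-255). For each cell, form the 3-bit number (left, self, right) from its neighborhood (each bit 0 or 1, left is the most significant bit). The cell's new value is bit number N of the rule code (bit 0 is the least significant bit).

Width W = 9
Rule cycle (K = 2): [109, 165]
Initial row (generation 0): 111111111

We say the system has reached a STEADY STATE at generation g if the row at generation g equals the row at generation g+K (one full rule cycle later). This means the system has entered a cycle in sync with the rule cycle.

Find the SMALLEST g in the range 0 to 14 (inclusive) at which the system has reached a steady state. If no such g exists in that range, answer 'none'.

Gen 0: 111111111
Gen 1 (rule 109): 100000001
Gen 2 (rule 165): 101111101
Gen 3 (rule 109): 111000111
Gen 4 (rule 165): 010010010
Gen 5 (rule 109): 010010010
Gen 6 (rule 165): 010010010
Gen 7 (rule 109): 010010010
Gen 8 (rule 165): 010010010
Gen 9 (rule 109): 010010010
Gen 10 (rule 165): 010010010
Gen 11 (rule 109): 010010010
Gen 12 (rule 165): 010010010
Gen 13 (rule 109): 010010010
Gen 14 (rule 165): 010010010
Gen 15 (rule 109): 010010010
Gen 16 (rule 165): 010010010

Answer: 4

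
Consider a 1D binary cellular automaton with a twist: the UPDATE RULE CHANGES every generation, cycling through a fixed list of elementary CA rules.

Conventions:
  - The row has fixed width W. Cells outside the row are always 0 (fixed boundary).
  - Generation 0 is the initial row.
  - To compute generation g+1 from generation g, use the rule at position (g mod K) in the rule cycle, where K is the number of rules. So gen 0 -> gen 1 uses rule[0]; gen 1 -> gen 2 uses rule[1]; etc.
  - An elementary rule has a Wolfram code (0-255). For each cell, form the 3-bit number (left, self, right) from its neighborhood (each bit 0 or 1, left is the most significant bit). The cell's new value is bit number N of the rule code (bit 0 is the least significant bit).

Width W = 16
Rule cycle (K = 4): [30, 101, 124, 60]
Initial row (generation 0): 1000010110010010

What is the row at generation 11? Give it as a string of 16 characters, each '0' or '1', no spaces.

Gen 0: 1000010110010010
Gen 1 (rule 30): 1100110101111111
Gen 2 (rule 101): 0100011110000001
Gen 3 (rule 124): 0110010011000001
Gen 4 (rule 60): 0101011010100001
Gen 5 (rule 30): 1101010010110011
Gen 6 (rule 101): 0111110011010001
Gen 7 (rule 124): 0100011011111001
Gen 8 (rule 60): 0110010110000101
Gen 9 (rule 30): 1101110101001101
Gen 10 (rule 101): 0110011111000111
Gen 11 (rule 124): 0111010001100101

Answer: 0111010001100101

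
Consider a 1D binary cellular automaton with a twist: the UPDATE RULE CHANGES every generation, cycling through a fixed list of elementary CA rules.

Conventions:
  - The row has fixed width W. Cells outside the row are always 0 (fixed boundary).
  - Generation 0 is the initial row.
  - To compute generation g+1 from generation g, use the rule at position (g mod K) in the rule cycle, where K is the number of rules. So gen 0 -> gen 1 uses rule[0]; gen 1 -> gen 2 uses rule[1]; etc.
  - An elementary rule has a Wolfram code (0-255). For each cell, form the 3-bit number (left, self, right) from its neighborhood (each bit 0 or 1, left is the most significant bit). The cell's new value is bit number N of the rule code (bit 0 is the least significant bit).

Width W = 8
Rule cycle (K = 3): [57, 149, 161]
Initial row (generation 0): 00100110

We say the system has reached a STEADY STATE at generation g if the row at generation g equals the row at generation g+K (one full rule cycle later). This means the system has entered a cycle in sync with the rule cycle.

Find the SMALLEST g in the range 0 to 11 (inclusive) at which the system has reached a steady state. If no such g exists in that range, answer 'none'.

Gen 0: 00100110
Gen 1 (rule 57): 10010101
Gen 2 (rule 149): 11010101
Gen 3 (rule 161): 00101010
Gen 4 (rule 57): 10010101
Gen 5 (rule 149): 11010101
Gen 6 (rule 161): 00101010
Gen 7 (rule 57): 10010101
Gen 8 (rule 149): 11010101
Gen 9 (rule 161): 00101010
Gen 10 (rule 57): 10010101
Gen 11 (rule 149): 11010101
Gen 12 (rule 161): 00101010
Gen 13 (rule 57): 10010101
Gen 14 (rule 149): 11010101

Answer: 1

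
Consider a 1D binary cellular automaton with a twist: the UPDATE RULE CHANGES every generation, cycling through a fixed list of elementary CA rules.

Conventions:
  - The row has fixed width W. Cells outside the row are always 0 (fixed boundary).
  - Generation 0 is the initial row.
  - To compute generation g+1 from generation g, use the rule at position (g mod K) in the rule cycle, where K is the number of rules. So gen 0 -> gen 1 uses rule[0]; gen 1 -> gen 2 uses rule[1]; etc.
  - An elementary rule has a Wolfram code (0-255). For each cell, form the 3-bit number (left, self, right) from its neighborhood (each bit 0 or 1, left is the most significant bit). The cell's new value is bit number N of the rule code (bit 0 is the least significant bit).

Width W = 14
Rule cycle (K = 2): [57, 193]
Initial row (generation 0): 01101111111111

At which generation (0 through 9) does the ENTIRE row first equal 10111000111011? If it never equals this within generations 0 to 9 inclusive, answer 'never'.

Answer: never

Derivation:
Gen 0: 01101111111111
Gen 1 (rule 57): 01011000000000
Gen 2 (rule 193): 00001011111111
Gen 3 (rule 57): 11100110000000
Gen 4 (rule 193): 01100010111111
Gen 5 (rule 57): 01011001100000
Gen 6 (rule 193): 00001000101111
Gen 7 (rule 57): 11100110011000
Gen 8 (rule 193): 01100010001011
Gen 9 (rule 57): 01011001100110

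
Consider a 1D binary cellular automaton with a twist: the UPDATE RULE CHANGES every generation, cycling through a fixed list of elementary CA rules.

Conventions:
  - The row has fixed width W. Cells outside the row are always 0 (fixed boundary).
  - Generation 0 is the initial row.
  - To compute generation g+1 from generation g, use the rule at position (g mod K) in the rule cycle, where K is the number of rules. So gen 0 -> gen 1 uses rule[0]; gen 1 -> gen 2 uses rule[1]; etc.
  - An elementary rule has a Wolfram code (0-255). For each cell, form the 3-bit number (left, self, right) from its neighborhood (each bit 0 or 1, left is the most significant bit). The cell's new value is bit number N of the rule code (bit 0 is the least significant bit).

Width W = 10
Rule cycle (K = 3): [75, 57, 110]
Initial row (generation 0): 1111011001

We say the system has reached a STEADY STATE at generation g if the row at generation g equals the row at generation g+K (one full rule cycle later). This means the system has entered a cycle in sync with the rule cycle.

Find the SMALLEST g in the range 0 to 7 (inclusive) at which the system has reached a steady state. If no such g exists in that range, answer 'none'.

Answer: none

Derivation:
Gen 0: 1111011001
Gen 1 (rule 75): 1001011010
Gen 2 (rule 57): 0100110101
Gen 3 (rule 110): 1101111111
Gen 4 (rule 75): 1101000001
Gen 5 (rule 57): 1010111100
Gen 6 (rule 110): 1111100100
Gen 7 (rule 75): 1000101001
Gen 8 (rule 57): 0110010100
Gen 9 (rule 110): 1110111100
Gen 10 (rule 75): 1010100101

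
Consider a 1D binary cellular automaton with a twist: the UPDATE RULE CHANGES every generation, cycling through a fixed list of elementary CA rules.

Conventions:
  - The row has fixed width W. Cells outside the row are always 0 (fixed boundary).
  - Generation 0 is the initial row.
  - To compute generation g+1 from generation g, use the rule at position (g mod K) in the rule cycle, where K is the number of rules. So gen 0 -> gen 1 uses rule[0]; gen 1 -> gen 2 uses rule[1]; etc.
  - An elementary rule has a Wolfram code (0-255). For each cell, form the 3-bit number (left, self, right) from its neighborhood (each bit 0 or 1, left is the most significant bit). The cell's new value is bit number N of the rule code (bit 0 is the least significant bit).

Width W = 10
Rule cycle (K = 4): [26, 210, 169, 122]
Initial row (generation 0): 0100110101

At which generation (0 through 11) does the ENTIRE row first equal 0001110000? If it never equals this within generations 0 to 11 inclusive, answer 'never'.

Answer: 2

Derivation:
Gen 0: 0100110101
Gen 1 (rule 26): 1011100000
Gen 2 (rule 210): 0001110000
Gen 3 (rule 169): 1101100111
Gen 4 (rule 122): 1111111101
Gen 5 (rule 26): 1000000000
Gen 6 (rule 210): 0100000000
Gen 7 (rule 169): 0001111111
Gen 8 (rule 122): 0011000001
Gen 9 (rule 26): 0110100010
Gen 10 (rule 210): 1010010101
Gen 11 (rule 169): 0100001010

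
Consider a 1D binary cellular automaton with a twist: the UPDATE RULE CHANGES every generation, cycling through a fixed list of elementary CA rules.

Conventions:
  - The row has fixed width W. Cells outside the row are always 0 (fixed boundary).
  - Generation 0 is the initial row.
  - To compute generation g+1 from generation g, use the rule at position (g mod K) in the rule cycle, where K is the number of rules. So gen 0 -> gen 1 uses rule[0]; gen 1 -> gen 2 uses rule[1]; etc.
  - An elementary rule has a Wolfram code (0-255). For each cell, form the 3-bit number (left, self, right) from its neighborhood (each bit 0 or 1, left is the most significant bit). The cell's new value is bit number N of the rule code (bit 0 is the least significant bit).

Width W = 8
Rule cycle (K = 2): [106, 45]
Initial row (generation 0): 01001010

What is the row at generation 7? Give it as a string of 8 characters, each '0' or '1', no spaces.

Answer: 11010010

Derivation:
Gen 0: 01001010
Gen 1 (rule 106): 10010100
Gen 2 (rule 45): 10011101
Gen 3 (rule 106): 00110110
Gen 4 (rule 45): 10101100
Gen 5 (rule 106): 01011100
Gen 6 (rule 45): 01110001
Gen 7 (rule 106): 11010010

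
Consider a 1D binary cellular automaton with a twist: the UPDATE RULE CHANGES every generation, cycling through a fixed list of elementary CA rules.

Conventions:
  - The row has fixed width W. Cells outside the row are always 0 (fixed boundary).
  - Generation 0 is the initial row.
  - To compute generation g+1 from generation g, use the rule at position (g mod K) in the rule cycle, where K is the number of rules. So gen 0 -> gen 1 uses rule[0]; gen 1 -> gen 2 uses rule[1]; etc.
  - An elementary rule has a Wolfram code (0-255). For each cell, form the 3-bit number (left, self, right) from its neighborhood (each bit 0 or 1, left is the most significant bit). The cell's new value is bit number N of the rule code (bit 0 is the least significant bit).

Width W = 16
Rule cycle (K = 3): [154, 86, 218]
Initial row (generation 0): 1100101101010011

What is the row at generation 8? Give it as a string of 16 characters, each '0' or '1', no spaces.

Gen 0: 1100101101010011
Gen 1 (rule 154): 1011001000001110
Gen 2 (rule 86): 1001111100010011
Gen 3 (rule 218): 0111111110101111
Gen 4 (rule 154): 1111111100001110
Gen 5 (rule 86): 0000000110010011
Gen 6 (rule 218): 0000001111101111
Gen 7 (rule 154): 0000011111001110
Gen 8 (rule 86): 0000100001110011

Answer: 0000100001110011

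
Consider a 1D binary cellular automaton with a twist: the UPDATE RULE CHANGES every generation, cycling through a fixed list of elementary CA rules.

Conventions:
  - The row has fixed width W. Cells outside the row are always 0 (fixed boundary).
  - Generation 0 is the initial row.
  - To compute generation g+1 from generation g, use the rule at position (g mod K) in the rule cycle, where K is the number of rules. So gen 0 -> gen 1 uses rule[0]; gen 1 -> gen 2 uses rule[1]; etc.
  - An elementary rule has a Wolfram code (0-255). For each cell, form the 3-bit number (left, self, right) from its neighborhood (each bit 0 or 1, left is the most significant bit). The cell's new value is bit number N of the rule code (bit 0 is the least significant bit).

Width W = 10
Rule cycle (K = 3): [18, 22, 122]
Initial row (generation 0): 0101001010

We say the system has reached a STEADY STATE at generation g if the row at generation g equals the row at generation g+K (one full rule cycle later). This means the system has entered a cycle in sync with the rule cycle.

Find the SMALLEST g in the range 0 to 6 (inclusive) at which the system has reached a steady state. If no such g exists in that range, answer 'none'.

Gen 0: 0101001010
Gen 1 (rule 18): 1000110001
Gen 2 (rule 22): 1101001011
Gen 3 (rule 122): 1110110111
Gen 4 (rule 18): 0000000000
Gen 5 (rule 22): 0000000000
Gen 6 (rule 122): 0000000000
Gen 7 (rule 18): 0000000000
Gen 8 (rule 22): 0000000000
Gen 9 (rule 122): 0000000000

Answer: 4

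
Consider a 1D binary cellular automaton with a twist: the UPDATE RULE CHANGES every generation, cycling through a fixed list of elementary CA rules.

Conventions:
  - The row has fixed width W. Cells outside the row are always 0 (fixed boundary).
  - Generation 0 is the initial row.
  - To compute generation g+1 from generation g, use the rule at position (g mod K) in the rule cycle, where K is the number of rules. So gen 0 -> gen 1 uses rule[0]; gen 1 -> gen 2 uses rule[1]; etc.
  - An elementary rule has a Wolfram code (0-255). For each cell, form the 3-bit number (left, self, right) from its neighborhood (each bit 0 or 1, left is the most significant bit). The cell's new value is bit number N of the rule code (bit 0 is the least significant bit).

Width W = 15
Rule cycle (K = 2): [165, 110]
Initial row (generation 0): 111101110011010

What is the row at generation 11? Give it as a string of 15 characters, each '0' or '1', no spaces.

Gen 0: 111101110011010
Gen 1 (rule 165): 011010100000110
Gen 2 (rule 110): 111111100001110
Gen 3 (rule 165): 011111001100100
Gen 4 (rule 110): 110001011101100
Gen 5 (rule 165): 000101101010001
Gen 6 (rule 110): 001111111110011
Gen 7 (rule 165): 100111111100000
Gen 8 (rule 110): 101100000100000
Gen 9 (rule 165): 110001110101111
Gen 10 (rule 110): 110011011111001
Gen 11 (rule 165): 000000101110001

Answer: 000000101110001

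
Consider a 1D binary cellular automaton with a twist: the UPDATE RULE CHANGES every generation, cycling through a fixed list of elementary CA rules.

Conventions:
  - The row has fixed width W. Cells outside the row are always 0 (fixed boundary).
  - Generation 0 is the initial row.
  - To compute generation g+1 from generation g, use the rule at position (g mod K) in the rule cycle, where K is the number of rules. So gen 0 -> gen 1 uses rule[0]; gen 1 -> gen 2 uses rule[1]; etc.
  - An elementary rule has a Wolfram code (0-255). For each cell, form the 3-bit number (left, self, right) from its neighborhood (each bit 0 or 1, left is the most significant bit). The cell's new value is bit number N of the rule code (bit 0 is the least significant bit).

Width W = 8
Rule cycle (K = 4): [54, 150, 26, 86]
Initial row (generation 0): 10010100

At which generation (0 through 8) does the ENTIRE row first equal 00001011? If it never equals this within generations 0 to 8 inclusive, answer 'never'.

Gen 0: 10010100
Gen 1 (rule 54): 11111110
Gen 2 (rule 150): 01111101
Gen 3 (rule 26): 11000000
Gen 4 (rule 86): 01100000
Gen 5 (rule 54): 10010000
Gen 6 (rule 150): 11111000
Gen 7 (rule 26): 10000100
Gen 8 (rule 86): 11001110

Answer: never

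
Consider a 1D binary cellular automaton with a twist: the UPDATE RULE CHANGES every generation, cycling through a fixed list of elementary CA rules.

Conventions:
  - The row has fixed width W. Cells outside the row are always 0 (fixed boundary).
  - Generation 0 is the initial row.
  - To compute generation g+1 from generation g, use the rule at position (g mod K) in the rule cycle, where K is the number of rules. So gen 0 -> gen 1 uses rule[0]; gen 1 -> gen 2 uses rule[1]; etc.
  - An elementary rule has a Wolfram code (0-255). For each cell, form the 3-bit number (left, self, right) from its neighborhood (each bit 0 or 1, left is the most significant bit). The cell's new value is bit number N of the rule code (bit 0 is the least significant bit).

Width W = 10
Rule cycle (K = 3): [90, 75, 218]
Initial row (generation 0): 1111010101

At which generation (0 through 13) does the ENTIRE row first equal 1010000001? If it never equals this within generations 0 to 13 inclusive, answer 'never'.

Gen 0: 1111010101
Gen 1 (rule 90): 1001000000
Gen 2 (rule 75): 0010011111
Gen 3 (rule 218): 0101111111
Gen 4 (rule 90): 1001000001
Gen 5 (rule 75): 0010011110
Gen 6 (rule 218): 0101111111
Gen 7 (rule 90): 1001000001
Gen 8 (rule 75): 0010011110
Gen 9 (rule 218): 0101111111
Gen 10 (rule 90): 1001000001
Gen 11 (rule 75): 0010011110
Gen 12 (rule 218): 0101111111
Gen 13 (rule 90): 1001000001

Answer: never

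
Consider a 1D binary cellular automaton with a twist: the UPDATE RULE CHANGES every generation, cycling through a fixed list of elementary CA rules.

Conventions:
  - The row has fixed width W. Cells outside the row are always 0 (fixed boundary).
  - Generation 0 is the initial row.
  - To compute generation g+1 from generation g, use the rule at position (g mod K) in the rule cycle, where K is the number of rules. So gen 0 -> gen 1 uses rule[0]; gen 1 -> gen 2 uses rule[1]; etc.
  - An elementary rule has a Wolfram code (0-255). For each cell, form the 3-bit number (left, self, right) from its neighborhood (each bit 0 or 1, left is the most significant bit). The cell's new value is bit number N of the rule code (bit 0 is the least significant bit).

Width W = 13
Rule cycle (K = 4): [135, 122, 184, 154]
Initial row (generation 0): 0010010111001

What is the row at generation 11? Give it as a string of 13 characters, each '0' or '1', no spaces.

Gen 0: 0010010111001
Gen 1 (rule 135): 1110110010011
Gen 2 (rule 122): 1011111101111
Gen 3 (rule 184): 0111111011110
Gen 4 (rule 154): 1111110011101
Gen 5 (rule 135): 0111100101001
Gen 6 (rule 122): 1100111010110
Gen 7 (rule 184): 1010110101101
Gen 8 (rule 154): 0000100001000
Gen 9 (rule 135): 1111101111011
Gen 10 (rule 122): 1000111001111
Gen 11 (rule 184): 0100110101110

Answer: 0100110101110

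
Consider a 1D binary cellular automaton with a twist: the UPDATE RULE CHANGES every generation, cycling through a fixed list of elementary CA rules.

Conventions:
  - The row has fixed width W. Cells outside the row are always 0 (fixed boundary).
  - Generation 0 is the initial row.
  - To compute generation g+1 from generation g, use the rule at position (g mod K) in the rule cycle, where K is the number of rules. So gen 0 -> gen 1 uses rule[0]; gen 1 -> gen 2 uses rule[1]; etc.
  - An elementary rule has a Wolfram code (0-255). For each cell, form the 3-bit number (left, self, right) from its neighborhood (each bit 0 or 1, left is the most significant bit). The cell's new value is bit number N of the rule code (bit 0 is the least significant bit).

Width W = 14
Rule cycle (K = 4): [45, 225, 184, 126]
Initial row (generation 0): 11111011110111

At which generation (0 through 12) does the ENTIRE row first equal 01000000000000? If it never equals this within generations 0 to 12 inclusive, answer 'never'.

Answer: 5

Derivation:
Gen 0: 11111011110111
Gen 1 (rule 45): 10000110001100
Gen 2 (rule 225): 00110010100101
Gen 3 (rule 184): 00101001010010
Gen 4 (rule 126): 01111111111111
Gen 5 (rule 45): 01000000000000
Gen 6 (rule 225): 00011111111111
Gen 7 (rule 184): 00011111111110
Gen 8 (rule 126): 00110000000011
Gen 9 (rule 45): 10100111111010
Gen 10 (rule 225): 01000011111100
Gen 11 (rule 184): 00100011111010
Gen 12 (rule 126): 01110110001111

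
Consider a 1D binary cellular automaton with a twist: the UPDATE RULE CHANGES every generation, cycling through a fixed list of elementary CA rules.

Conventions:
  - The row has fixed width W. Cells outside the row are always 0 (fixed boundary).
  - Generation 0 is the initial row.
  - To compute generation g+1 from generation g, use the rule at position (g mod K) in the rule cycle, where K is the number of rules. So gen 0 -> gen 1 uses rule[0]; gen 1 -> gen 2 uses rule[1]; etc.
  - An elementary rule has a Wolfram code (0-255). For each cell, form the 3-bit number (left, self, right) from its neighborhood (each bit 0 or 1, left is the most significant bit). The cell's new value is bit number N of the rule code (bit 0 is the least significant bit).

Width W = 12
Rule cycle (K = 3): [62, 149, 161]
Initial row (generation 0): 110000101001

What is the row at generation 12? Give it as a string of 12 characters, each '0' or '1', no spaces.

Answer: 111001001000

Derivation:
Gen 0: 110000101001
Gen 1 (rule 62): 101001111111
Gen 2 (rule 149): 101100111110
Gen 3 (rule 161): 010000011100
Gen 4 (rule 62): 111000110010
Gen 5 (rule 149): 010110001011
Gen 6 (rule 161): 001000100100
Gen 7 (rule 62): 011101111110
Gen 8 (rule 149): 001000111101
Gen 9 (rule 161): 100010011010
Gen 10 (rule 62): 110111110111
Gen 11 (rule 149): 000011100010
Gen 12 (rule 161): 111001001000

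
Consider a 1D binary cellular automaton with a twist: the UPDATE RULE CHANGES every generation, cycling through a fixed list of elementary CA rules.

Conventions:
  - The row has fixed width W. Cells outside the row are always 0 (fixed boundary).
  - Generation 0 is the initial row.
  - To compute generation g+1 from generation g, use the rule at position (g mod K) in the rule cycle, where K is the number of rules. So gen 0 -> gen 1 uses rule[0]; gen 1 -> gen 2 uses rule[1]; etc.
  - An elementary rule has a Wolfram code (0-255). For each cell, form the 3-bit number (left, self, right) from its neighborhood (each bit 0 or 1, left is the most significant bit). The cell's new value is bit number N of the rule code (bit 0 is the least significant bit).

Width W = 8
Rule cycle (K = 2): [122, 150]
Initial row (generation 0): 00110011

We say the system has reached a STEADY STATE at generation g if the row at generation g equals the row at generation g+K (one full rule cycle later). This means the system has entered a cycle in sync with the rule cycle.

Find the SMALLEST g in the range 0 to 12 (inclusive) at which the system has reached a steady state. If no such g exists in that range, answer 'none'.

Gen 0: 00110011
Gen 1 (rule 122): 01111111
Gen 2 (rule 150): 10111110
Gen 3 (rule 122): 01100011
Gen 4 (rule 150): 10010100
Gen 5 (rule 122): 01101010
Gen 6 (rule 150): 10001011
Gen 7 (rule 122): 01010111
Gen 8 (rule 150): 11010010
Gen 9 (rule 122): 11101101
Gen 10 (rule 150): 01000001
Gen 11 (rule 122): 10100010
Gen 12 (rule 150): 10110111
Gen 13 (rule 122): 01111101
Gen 14 (rule 150): 10111001

Answer: none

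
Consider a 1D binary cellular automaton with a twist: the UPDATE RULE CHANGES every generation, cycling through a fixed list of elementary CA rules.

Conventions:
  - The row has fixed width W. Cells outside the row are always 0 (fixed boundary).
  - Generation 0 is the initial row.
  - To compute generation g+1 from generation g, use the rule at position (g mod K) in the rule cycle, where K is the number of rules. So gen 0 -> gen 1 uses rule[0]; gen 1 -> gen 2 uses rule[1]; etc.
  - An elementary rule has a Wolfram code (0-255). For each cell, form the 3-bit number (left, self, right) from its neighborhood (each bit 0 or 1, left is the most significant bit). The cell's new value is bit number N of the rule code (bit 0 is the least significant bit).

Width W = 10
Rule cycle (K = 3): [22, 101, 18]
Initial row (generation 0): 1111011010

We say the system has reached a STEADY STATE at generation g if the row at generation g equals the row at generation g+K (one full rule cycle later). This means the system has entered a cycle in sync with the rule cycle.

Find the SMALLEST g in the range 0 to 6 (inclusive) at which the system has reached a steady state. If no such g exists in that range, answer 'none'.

Answer: 3

Derivation:
Gen 0: 1111011010
Gen 1 (rule 22): 0000000011
Gen 2 (rule 101): 1111111001
Gen 3 (rule 18): 0000000110
Gen 4 (rule 22): 0000001001
Gen 5 (rule 101): 1111101001
Gen 6 (rule 18): 0000000110
Gen 7 (rule 22): 0000001001
Gen 8 (rule 101): 1111101001
Gen 9 (rule 18): 0000000110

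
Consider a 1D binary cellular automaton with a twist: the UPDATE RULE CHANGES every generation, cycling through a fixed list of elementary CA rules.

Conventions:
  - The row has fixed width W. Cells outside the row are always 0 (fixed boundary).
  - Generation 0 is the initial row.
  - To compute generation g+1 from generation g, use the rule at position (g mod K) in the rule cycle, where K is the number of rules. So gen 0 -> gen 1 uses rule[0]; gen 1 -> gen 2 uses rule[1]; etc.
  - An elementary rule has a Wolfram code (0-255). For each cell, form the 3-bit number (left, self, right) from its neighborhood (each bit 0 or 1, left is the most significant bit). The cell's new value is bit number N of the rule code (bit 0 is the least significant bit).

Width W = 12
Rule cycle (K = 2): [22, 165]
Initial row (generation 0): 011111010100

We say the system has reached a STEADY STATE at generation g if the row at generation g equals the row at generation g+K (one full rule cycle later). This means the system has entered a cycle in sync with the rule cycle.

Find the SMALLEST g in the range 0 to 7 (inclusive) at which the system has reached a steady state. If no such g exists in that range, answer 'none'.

Answer: 7

Derivation:
Gen 0: 011111010100
Gen 1 (rule 22): 100000010110
Gen 2 (rule 165): 101111011000
Gen 3 (rule 22): 100000000100
Gen 4 (rule 165): 101111110101
Gen 5 (rule 22): 100000000101
Gen 6 (rule 165): 101111110111
Gen 7 (rule 22): 100000000000
Gen 8 (rule 165): 101111111111
Gen 9 (rule 22): 100000000000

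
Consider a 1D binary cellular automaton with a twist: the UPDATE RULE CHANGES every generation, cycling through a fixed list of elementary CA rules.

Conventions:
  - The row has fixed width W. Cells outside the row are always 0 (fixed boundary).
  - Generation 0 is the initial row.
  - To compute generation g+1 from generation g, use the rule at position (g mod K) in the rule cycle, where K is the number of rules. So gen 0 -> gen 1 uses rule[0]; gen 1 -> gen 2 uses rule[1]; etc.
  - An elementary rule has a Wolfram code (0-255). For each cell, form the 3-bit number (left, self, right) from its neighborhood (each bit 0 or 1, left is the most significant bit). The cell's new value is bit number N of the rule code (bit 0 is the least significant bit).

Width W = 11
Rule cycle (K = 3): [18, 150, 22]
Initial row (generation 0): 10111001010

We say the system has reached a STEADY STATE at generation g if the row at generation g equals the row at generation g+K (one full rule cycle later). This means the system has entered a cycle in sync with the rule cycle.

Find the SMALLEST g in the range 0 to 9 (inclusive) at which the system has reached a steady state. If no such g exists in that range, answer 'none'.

Answer: 9

Derivation:
Gen 0: 10111001010
Gen 1 (rule 18): 00000110001
Gen 2 (rule 150): 00001001011
Gen 3 (rule 22): 00011111000
Gen 4 (rule 18): 00100000100
Gen 5 (rule 150): 01110001110
Gen 6 (rule 22): 10001010001
Gen 7 (rule 18): 01010001010
Gen 8 (rule 150): 11011011011
Gen 9 (rule 22): 00000000000
Gen 10 (rule 18): 00000000000
Gen 11 (rule 150): 00000000000
Gen 12 (rule 22): 00000000000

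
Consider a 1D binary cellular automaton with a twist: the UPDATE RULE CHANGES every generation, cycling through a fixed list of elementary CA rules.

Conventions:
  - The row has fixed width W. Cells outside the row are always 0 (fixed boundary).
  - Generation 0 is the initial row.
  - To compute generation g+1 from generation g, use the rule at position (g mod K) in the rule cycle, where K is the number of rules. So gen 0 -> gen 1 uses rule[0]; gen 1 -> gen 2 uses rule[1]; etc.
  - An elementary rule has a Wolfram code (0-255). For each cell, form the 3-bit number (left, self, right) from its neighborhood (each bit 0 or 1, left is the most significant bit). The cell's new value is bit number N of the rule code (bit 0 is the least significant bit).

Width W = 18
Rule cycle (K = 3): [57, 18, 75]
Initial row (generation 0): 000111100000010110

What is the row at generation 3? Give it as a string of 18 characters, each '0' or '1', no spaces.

Gen 0: 000111100000010110
Gen 1 (rule 57): 110100011111001101
Gen 2 (rule 18): 000010100000110000
Gen 3 (rule 75): 111100001111110111

Answer: 111100001111110111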